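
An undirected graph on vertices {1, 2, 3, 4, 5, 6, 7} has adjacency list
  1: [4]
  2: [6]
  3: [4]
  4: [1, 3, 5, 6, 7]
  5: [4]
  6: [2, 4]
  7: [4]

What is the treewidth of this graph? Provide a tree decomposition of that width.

Every bag has size at most 2, so the width is 2 − 1 = 1 and tw(G) ≤ 1. Since G has at least one edge (e.g. 6–4), it is not an edgeless graph, so tw(G) ≥ 1. The upper and lower bounds meet at 1, so that is the treewidth.

Treewidth 1.
One such decomposition:
Bags: B1 = {4, 6}  B2 = {1, 4}  B3 = {3, 4}  B4 = {2, 6}  B5 = {4, 5}  B6 = {4, 7}
Tree: B1–B2, B1–B3, B1–B4, B2–B5, B1–B6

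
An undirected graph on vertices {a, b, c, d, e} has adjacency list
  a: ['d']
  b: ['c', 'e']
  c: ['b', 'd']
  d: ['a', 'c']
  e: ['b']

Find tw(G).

1

A width-1 tree decomposition is:
Bags: B1 = {c, d}  B2 = {b, c}  B3 = {b, e}  B4 = {a, d}
Tree: B1–B2, B2–B3, B1–B4
Each bag holds 2 vertices, so the decomposition has width 1, which upper-bounds the treewidth. Any graph with an edge has treewidth ≥ 1, and G has the edge c–d. Combining the bounds, tw(G) = 1.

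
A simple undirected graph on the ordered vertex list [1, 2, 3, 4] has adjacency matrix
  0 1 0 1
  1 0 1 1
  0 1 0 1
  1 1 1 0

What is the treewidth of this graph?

A width-2 tree decomposition is:
Bags: B1 = {2, 3, 4}  B2 = {1, 2, 4}
Tree: B1–B2
Each bag holds 3 vertices, so the decomposition has width 2, which upper-bounds the treewidth. For the lower bound, the 3 vertices {1, 2, 4} are pairwise adjacent, and any tree decomposition puts a clique entirely inside one bag — forcing width ≥ 2. Therefore the treewidth is 2.

2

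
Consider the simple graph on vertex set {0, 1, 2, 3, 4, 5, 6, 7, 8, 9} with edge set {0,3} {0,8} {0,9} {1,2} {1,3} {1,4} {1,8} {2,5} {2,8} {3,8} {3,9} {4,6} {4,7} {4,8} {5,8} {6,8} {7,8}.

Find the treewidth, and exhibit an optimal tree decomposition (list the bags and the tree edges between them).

The largest bag has 3 vertices, giving width 2; this decomposition certifies tw(G) ≤ 2. On the other hand G contains the 3-clique {0, 3, 8}. A clique must lie in a single bag of any decomposition, so no decomposition can have width below 2. Hence tw(G) = 2 exactly.

Treewidth 2.
One such decomposition:
Bags: B1 = {1, 4, 8}  B2 = {1, 3, 8}  B3 = {0, 3, 8}  B4 = {4, 6, 8}  B5 = {4, 7, 8}  B6 = {1, 2, 8}  B7 = {0, 3, 9}  B8 = {2, 5, 8}
Tree: B1–B2, B2–B3, B1–B4, B4–B5, B2–B6, B3–B7, B6–B8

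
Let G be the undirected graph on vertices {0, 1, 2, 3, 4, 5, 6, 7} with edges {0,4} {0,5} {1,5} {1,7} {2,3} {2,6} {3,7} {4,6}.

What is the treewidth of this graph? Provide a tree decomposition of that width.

Every bag has size at most 3, so the width is 3 − 1 = 2 and tw(G) ≤ 2. For the lower bound, G contains the cycle 3–2–6–4–0–5–1–7–3, so G is not a forest; only forests have treewidth ≤ 1, hence tw(G) ≥ 2. Hence tw(G) = 2 exactly.

Treewidth 2.
Bags: B1 = {2, 3, 6}  B2 = {3, 4, 6}  B3 = {0, 3, 4}  B4 = {0, 3, 5}  B5 = {1, 3, 5}  B6 = {1, 3, 7}
Tree: B1–B2, B2–B3, B3–B4, B4–B5, B5–B6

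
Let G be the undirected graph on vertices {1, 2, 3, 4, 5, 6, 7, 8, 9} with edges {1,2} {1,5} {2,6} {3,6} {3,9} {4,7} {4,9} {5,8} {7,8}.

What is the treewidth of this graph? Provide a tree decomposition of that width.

Every bag has size at most 3, so the width is 3 − 1 = 2 and tw(G) ≤ 2. Since 1–5–8–7–4–9–3–6–2–1 is a cycle in G, G is not acyclic. Forests are exactly the graphs of treewidth ≤ 1, so tw(G) ≥ 2. The upper and lower bounds meet at 2, so that is the treewidth.

Treewidth 2.
One such decomposition:
Bags: B1 = {1, 5, 8}  B2 = {1, 7, 8}  B3 = {1, 4, 7}  B4 = {1, 4, 9}  B5 = {1, 3, 9}  B6 = {1, 3, 6}  B7 = {1, 2, 6}
Tree: B1–B2, B2–B3, B3–B4, B4–B5, B5–B6, B6–B7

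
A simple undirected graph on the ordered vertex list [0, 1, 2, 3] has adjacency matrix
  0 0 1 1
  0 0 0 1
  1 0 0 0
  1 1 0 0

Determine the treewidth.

A width-1 tree decomposition is:
Bags: B1 = {0, 2}  B2 = {0, 3}  B3 = {1, 3}
Tree: B1–B2, B2–B3
Every bag has size at most 2, so the width is 2 − 1 = 1 and tw(G) ≤ 1. Since G has at least one edge (e.g. 0–2), it is not an edgeless graph, so tw(G) ≥ 1. Hence tw(G) = 1 exactly.

1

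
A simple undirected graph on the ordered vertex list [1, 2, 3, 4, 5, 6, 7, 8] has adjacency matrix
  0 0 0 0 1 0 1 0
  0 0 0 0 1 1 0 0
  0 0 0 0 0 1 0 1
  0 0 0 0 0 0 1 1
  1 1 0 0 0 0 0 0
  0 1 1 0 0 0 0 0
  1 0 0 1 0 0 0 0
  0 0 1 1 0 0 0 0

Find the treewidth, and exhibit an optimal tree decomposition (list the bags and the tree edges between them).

Every bag has size at most 3, so the width is 3 − 1 = 2 and tw(G) ≤ 2. The edges 5–2–6–3–8–4–7–1–5 form a cycle, so G is not a tree and its treewidth is at least 2. The upper and lower bounds meet at 2, so that is the treewidth.

Treewidth 2.
One optimal decomposition is:
Bags: B1 = {2, 5, 6}  B2 = {3, 5, 6}  B3 = {3, 5, 8}  B4 = {4, 5, 8}  B5 = {4, 5, 7}  B6 = {1, 5, 7}
Tree: B1–B2, B2–B3, B3–B4, B4–B5, B5–B6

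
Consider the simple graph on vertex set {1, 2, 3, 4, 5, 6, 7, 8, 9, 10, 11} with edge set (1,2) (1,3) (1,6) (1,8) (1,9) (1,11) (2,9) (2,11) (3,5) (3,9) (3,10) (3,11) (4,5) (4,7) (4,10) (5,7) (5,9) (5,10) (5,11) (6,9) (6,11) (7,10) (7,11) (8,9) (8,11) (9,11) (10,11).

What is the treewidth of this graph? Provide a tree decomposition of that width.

Each bag holds 4 vertices, so the decomposition has width 3, which upper-bounds the treewidth. Conversely, {1, 8, 9, 11} is a clique of size 4, and the vertices of any clique must share a bag in every tree decomposition; so some bag has ≥ 4 vertices and tw(G) ≥ 3. Therefore the treewidth is 3.

Treewidth 3.
Bags: B1 = {3, 5, 9, 11}  B2 = {3, 5, 10, 11}  B3 = {5, 7, 10, 11}  B4 = {1, 3, 9, 11}  B5 = {1, 2, 9, 11}  B6 = {1, 8, 9, 11}  B7 = {4, 5, 7, 10}  B8 = {1, 6, 9, 11}
Tree: B1–B2, B2–B3, B1–B4, B4–B5, B5–B6, B3–B7, B6–B8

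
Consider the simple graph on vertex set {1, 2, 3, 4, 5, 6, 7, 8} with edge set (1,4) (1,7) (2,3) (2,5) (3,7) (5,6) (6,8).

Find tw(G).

1

A width-1 tree decomposition is:
Bags: B1 = {1, 4}  B2 = {1, 7}  B3 = {3, 7}  B4 = {2, 3}  B5 = {2, 5}  B6 = {5, 6}  B7 = {6, 8}
Tree: B1–B2, B2–B3, B3–B4, B4–B5, B5–B6, B6–B7
Every bag has size at most 2, so the width is 2 − 1 = 1 and tw(G) ≤ 1. Any graph with an edge has treewidth ≥ 1, and G has the edge 4–1. Therefore the treewidth is 1.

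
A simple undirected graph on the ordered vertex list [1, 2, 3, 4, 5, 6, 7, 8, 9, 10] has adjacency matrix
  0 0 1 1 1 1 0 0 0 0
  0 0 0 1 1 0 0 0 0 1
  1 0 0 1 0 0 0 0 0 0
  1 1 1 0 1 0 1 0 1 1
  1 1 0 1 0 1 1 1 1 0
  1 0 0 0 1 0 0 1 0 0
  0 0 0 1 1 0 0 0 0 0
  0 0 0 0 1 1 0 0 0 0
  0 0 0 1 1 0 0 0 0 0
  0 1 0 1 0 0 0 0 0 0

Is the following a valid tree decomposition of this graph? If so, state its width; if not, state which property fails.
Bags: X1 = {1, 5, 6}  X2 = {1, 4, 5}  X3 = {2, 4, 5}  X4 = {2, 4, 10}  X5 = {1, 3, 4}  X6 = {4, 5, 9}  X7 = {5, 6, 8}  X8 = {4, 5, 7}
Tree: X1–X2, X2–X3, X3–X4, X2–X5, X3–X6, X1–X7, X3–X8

Yes; width 2.

Every vertex of G appears in some bag (union = {1, 2, 3, 4, 5, 6, 7, 8, 9, 10}); every edge is covered by a bag; and for each vertex v the set of bags containing v is connected in the bag tree. The decomposition is therefore valid. The largest bag has 3 vertices, so the width is 2.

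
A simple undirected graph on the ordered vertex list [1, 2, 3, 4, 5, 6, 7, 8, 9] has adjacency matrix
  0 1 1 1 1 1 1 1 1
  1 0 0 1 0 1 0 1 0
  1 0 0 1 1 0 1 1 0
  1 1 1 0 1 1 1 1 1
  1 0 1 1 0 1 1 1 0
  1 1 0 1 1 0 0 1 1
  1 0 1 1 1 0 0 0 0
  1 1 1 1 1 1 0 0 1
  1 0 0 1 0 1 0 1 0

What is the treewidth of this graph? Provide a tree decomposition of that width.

Treewidth 4.
Bags: B1 = {1, 4, 5, 6, 8}  B2 = {1, 3, 4, 5, 8}  B3 = {1, 3, 4, 5, 7}  B4 = {1, 2, 4, 6, 8}  B5 = {1, 4, 6, 8, 9}
Tree: B1–B2, B2–B3, B1–B4, B1–B5

The largest bag has 5 vertices, giving width 4; this decomposition certifies tw(G) ≤ 4. For the lower bound, the 5 vertices {1, 3, 4, 5, 8} are pairwise adjacent, and any tree decomposition puts a clique entirely inside one bag — forcing width ≥ 4. Therefore the treewidth is 4.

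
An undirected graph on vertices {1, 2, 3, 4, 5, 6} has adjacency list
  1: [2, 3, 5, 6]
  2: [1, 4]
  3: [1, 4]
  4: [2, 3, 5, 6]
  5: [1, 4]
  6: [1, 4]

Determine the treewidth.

2

A width-2 tree decomposition is:
Bags: B1 = {1, 4, 6}  B2 = {1, 4, 5}  B3 = {1, 2, 4}  B4 = {1, 3, 4}
Tree: B1–B2, B2–B3, B3–B4
Every bag has size at most 3, so the width is 3 − 1 = 2 and tw(G) ≤ 2. The edges 6–4–5–1–6 form a cycle, so G is not a tree and its treewidth is at least 2. Combining the bounds, tw(G) = 2.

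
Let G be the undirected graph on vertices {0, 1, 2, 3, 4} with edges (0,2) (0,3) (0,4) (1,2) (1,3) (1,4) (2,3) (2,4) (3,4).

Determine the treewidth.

3

A width-3 tree decomposition is:
Bags: B1 = {0, 2, 3, 4}  B2 = {1, 2, 3, 4}
Tree: B1–B2
Each bag holds 4 vertices, so the decomposition has width 3, which upper-bounds the treewidth. For the lower bound, the 4 vertices {0, 2, 3, 4} are pairwise adjacent, and any tree decomposition puts a clique entirely inside one bag — forcing width ≥ 3. Therefore the treewidth is 3.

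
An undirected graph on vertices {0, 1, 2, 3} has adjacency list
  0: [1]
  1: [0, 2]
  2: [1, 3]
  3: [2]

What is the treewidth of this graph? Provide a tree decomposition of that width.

Treewidth 1.
One optimal decomposition is:
Bags: B1 = {2, 3}  B2 = {1, 2}  B3 = {0, 1}
Tree: B1–B2, B2–B3

The largest bag has 2 vertices, giving width 1; this decomposition certifies tw(G) ≤ 1. Since G has at least one edge (e.g. 3–2), it is not an edgeless graph, so tw(G) ≥ 1. Combining the bounds, tw(G) = 1.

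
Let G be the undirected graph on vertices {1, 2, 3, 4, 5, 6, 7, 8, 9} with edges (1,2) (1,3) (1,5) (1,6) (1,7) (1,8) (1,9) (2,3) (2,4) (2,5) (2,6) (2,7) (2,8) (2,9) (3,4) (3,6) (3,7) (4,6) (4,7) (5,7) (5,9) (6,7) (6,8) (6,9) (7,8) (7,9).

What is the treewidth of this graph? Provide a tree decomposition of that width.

Each bag holds 5 vertices, so the decomposition has width 4, which upper-bounds the treewidth. Conversely, {1, 2, 5, 7, 9} is a clique of size 5, and the vertices of any clique must share a bag in every tree decomposition; so some bag has ≥ 5 vertices and tw(G) ≥ 4. The upper and lower bounds meet at 4, so that is the treewidth.

Treewidth 4.
One such decomposition:
Bags: B1 = {1, 2, 6, 7, 8}  B2 = {1, 2, 6, 7, 9}  B3 = {1, 2, 3, 6, 7}  B4 = {2, 3, 4, 6, 7}  B5 = {1, 2, 5, 7, 9}
Tree: B1–B2, B1–B3, B3–B4, B2–B5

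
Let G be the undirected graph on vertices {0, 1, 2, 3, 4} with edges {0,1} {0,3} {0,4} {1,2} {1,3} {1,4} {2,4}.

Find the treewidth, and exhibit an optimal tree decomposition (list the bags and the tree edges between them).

Every bag has size at most 3, so the width is 3 − 1 = 2 and tw(G) ≤ 2. For the lower bound, the 3 vertices {0, 1, 3} are pairwise adjacent, and any tree decomposition puts a clique entirely inside one bag — forcing width ≥ 2. Combining the bounds, tw(G) = 2.

Treewidth 2.
One optimal decomposition is:
Bags: B1 = {0, 1, 4}  B2 = {1, 2, 4}  B3 = {0, 1, 3}
Tree: B1–B2, B1–B3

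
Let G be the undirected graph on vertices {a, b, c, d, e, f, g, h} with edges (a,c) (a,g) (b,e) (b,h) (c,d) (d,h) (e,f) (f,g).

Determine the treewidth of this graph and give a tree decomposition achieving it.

Every bag has size at most 3, so the width is 3 − 1 = 2 and tw(G) ≤ 2. For the lower bound, G contains the cycle c–d–h–b–e–f–g–a–c, so G is not a forest; only forests have treewidth ≤ 1, hence tw(G) ≥ 2. Combining the bounds, tw(G) = 2.

Treewidth 2.
One optimal decomposition is:
Bags: B1 = {c, d, h}  B2 = {b, c, h}  B3 = {b, c, e}  B4 = {c, e, f}  B5 = {c, f, g}  B6 = {a, c, g}
Tree: B1–B2, B2–B3, B3–B4, B4–B5, B5–B6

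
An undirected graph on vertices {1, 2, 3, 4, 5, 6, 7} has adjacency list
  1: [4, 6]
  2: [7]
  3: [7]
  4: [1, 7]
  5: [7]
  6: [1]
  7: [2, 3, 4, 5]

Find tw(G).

1

A width-1 tree decomposition is:
Bags: B1 = {3, 7}  B2 = {4, 7}  B3 = {1, 4}  B4 = {2, 7}  B5 = {5, 7}  B6 = {1, 6}
Tree: B1–B2, B2–B3, B1–B4, B4–B5, B3–B6
Every bag has size at most 2, so the width is 2 − 1 = 1 and tw(G) ≤ 1. G has an edge, so its treewidth is at least 1. Combining the bounds, tw(G) = 1.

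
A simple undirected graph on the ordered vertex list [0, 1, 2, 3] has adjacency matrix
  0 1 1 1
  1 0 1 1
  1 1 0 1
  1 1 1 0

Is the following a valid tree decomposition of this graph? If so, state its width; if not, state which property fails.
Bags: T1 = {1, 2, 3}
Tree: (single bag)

No — vertex 0 appears in no bag.

A tree decomposition must satisfy three properties: every vertex lies in some bag; for every edge, both endpoints lie together in some bag; and for every vertex, the bags containing it form a connected subtree. Here vertex 0 appears in no bag, so the decomposition is invalid.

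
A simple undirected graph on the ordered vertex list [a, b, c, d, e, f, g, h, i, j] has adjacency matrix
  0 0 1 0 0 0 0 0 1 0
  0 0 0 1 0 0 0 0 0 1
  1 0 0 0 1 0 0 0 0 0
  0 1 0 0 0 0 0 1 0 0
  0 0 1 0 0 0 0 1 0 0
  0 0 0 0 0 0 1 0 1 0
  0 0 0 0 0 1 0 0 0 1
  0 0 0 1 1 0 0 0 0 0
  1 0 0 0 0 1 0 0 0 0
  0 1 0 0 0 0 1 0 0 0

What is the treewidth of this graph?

A width-2 tree decomposition is:
Bags: B1 = {a, c, i}  B2 = {c, f, i}  B3 = {c, f, g}  B4 = {c, g, j}  B5 = {b, c, j}  B6 = {b, c, d}  B7 = {c, d, h}  B8 = {c, e, h}
Tree: B1–B2, B2–B3, B3–B4, B4–B5, B5–B6, B6–B7, B7–B8
Each bag holds 3 vertices, so the decomposition has width 2, which upper-bounds the treewidth. Since c–a–i–f–g–j–b–d–h–e–c is a cycle in G, G is not acyclic. Forests are exactly the graphs of treewidth ≤ 1, so tw(G) ≥ 2. Hence tw(G) = 2 exactly.

2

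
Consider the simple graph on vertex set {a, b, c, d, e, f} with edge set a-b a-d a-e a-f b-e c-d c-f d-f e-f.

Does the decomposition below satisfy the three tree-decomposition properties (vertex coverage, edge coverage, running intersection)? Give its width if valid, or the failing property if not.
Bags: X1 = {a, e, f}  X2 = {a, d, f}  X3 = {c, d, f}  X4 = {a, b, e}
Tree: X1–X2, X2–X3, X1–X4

Every vertex of G appears in some bag (union = {a, b, c, d, e, f}); every edge is covered by a bag; and for each vertex v the set of bags containing v is connected in the bag tree. The decomposition is therefore valid. The largest bag has 3 vertices, so the width is 2.

Yes; width 2.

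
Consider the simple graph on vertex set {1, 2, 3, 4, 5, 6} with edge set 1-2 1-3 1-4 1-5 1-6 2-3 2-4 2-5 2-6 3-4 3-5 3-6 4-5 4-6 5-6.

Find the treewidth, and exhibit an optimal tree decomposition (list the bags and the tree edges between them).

With just one bag of size 6, the width is 6 − 1 = 5, so tw(G) ≤ 5. For the lower bound, the 6 vertices {1, 2, 3, 4, 5, 6} are pairwise adjacent, and any tree decomposition puts a clique entirely inside one bag — forcing width ≥ 5. Combining the bounds, tw(G) = 5.

Treewidth 5.
Bags: B1 = {1, 2, 3, 4, 5, 6}
Tree: (single bag)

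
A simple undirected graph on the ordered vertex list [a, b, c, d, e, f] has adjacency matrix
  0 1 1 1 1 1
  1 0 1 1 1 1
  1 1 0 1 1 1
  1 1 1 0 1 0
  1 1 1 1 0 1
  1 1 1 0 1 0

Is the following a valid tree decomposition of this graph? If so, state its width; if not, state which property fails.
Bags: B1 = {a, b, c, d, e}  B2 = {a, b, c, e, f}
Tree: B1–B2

Checking the three conditions: (i) the bags cover all of {a, b, c, d, e, f}; (ii) for each edge, some bag contains both endpoints; (iii) the bags containing any fixed vertex form a subtree. All hold, so the decomposition is valid with width 5 − 1 = 4.

Yes; width 4.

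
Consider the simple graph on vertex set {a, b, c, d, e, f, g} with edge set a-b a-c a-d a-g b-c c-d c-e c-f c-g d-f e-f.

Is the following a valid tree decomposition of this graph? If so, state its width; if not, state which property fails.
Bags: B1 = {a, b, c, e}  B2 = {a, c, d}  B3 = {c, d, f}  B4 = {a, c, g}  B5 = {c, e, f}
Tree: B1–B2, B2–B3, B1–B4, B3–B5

No — bags containing vertex e are not connected in the tree.

A tree decomposition must satisfy three properties: every vertex lies in some bag; for every edge, both endpoints lie together in some bag; and for every vertex, the bags containing it form a connected subtree. Here bags containing vertex e are not connected in the tree, so the decomposition is invalid.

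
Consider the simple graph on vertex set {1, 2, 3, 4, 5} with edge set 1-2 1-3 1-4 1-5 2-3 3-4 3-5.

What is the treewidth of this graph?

A width-2 tree decomposition is:
Bags: B1 = {1, 2, 3}  B2 = {1, 3, 5}  B3 = {1, 3, 4}
Tree: B1–B2, B1–B3
Each bag holds 3 vertices, so the decomposition has width 2, which upper-bounds the treewidth. On the other hand G contains the 3-clique {1, 2, 3}. A clique must lie in a single bag of any decomposition, so no decomposition can have width below 2. Hence tw(G) = 2 exactly.

2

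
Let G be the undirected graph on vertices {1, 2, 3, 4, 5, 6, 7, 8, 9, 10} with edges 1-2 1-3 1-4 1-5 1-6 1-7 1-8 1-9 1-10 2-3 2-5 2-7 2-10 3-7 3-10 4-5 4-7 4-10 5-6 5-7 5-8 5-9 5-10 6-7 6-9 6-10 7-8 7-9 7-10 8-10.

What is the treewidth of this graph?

A width-4 tree decomposition is:
Bags: B1 = {1, 5, 6, 7, 10}  B2 = {1, 4, 5, 7, 10}  B3 = {1, 5, 6, 7, 9}  B4 = {1, 5, 7, 8, 10}  B5 = {1, 2, 5, 7, 10}  B6 = {1, 2, 3, 7, 10}
Tree: B1–B2, B1–B3, B2–B4, B2–B5, B5–B6
Every bag has size at most 5, so the width is 5 − 1 = 4 and tw(G) ≤ 4. Conversely, {1, 2, 3, 7, 10} is a clique of size 5, and the vertices of any clique must share a bag in every tree decomposition; so some bag has ≥ 5 vertices and tw(G) ≥ 4. Therefore the treewidth is 4.

4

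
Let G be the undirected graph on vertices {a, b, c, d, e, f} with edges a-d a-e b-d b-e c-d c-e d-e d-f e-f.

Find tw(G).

2

A width-2 tree decomposition is:
Bags: B1 = {b, d, e}  B2 = {a, d, e}  B3 = {d, e, f}  B4 = {c, d, e}
Tree: B1–B2, B1–B3, B1–B4
Each bag holds 3 vertices, so the decomposition has width 2, which upper-bounds the treewidth. On the other hand G contains the 3-clique {d, e, f}. A clique must lie in a single bag of any decomposition, so no decomposition can have width below 2. Combining the bounds, tw(G) = 2.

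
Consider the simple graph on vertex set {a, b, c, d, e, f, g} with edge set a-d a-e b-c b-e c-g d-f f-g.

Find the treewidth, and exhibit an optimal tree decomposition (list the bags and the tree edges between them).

Every bag has size at most 3, so the width is 3 − 1 = 2 and tw(G) ≤ 2. The edges a–e–b–c–g–f–d–a form a cycle, so G is not a tree and its treewidth is at least 2. The upper and lower bounds meet at 2, so that is the treewidth.

Treewidth 2.
One optimal decomposition is:
Bags: B1 = {a, b, e}  B2 = {a, b, c}  B3 = {a, c, g}  B4 = {a, f, g}  B5 = {a, d, f}
Tree: B1–B2, B2–B3, B3–B4, B4–B5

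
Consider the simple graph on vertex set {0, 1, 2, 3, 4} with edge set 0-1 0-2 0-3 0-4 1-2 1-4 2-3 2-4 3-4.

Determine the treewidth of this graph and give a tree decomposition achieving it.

The largest bag has 4 vertices, giving width 3; this decomposition certifies tw(G) ≤ 3. For the lower bound, the 4 vertices {0, 1, 2, 4} are pairwise adjacent, and any tree decomposition puts a clique entirely inside one bag — forcing width ≥ 3. Hence tw(G) = 3 exactly.

Treewidth 3.
One optimal decomposition is:
Bags: B1 = {0, 2, 3, 4}  B2 = {0, 1, 2, 4}
Tree: B1–B2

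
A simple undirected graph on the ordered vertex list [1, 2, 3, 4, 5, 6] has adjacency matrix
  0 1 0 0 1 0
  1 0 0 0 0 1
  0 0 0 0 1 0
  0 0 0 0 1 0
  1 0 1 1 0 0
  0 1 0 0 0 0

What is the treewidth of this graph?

1

A width-1 tree decomposition is:
Bags: B1 = {4, 5}  B2 = {1, 5}  B3 = {1, 2}  B4 = {3, 5}  B5 = {2, 6}
Tree: B1–B2, B2–B3, B1–B4, B3–B5
Every bag has size at most 2, so the width is 2 − 1 = 1 and tw(G) ≤ 1. G has an edge, so its treewidth is at least 1. Therefore the treewidth is 1.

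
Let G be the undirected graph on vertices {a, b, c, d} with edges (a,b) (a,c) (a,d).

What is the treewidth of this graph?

1

A width-1 tree decomposition is:
Bags: B1 = {a, d}  B2 = {a, b}  B3 = {a, c}
Tree: B1–B2, B2–B3
The largest bag has 2 vertices, giving width 1; this decomposition certifies tw(G) ≤ 1. Any graph with an edge has treewidth ≥ 1, and G has the edge a–d. Therefore the treewidth is 1.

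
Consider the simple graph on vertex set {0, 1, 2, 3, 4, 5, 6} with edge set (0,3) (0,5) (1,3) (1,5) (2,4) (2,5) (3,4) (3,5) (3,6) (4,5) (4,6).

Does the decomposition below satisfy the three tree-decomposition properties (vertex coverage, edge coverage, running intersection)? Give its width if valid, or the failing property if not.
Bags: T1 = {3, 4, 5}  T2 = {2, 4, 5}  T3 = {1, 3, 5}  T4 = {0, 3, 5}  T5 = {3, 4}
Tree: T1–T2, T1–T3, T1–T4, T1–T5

A tree decomposition must satisfy three properties: every vertex lies in some bag; for every edge, both endpoints lie together in some bag; and for every vertex, the bags containing it form a connected subtree. Here vertex 6 appears in no bag, so the decomposition is invalid.

No — vertex 6 appears in no bag.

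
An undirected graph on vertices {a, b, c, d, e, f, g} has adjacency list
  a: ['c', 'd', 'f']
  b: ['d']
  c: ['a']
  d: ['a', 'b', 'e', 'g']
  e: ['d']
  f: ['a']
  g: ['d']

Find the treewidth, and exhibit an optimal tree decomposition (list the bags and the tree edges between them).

Each bag holds 2 vertices, so the decomposition has width 1, which upper-bounds the treewidth. Since G has at least one edge (e.g. d–a), it is not an edgeless graph, so tw(G) ≥ 1. Combining the bounds, tw(G) = 1.

Treewidth 1.
One optimal decomposition is:
Bags: B1 = {a, d}  B2 = {a, c}  B3 = {d, e}  B4 = {a, f}  B5 = {b, d}  B6 = {d, g}
Tree: B1–B2, B1–B3, B1–B4, B1–B5, B1–B6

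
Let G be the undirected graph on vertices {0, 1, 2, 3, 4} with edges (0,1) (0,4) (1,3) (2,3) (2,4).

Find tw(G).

2

A width-2 tree decomposition is:
Bags: B1 = {0, 1, 3}  B2 = {0, 2, 3}  B3 = {0, 2, 4}
Tree: B1–B2, B2–B3
Every bag has size at most 3, so the width is 3 − 1 = 2 and tw(G) ≤ 2. The edges 0–1–3–2–4–0 form a cycle, so G is not a tree and its treewidth is at least 2. Therefore the treewidth is 2.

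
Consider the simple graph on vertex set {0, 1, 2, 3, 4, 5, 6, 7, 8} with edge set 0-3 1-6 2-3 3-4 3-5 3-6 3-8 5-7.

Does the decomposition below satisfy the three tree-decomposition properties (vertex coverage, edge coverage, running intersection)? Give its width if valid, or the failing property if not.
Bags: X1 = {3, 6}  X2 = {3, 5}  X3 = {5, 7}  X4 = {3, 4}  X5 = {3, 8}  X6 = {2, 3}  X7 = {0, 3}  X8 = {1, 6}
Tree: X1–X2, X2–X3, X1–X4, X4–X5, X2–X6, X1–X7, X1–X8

Yes; width 1.

Vertex coverage: the bags together contain {0, 1, 2, 3, 4, 5, 6, 7, 8}, the full vertex set. Edge coverage: each edge of G has both endpoints in at least one bag. Running intersection: for every vertex, the bags containing it form a connected subtree. All three properties hold, so this is a valid tree decomposition of width max|bag| − 1 = 1, and hence tw(G) ≤ 1.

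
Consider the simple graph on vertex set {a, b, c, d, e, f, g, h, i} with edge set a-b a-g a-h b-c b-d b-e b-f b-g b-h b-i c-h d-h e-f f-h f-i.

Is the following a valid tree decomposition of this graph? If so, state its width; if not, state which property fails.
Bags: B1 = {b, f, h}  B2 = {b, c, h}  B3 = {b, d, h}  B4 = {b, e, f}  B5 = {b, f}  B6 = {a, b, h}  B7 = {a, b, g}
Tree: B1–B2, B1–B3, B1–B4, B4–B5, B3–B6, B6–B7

No — vertex i appears in no bag.

A tree decomposition must satisfy three properties: every vertex lies in some bag; for every edge, both endpoints lie together in some bag; and for every vertex, the bags containing it form a connected subtree. Here vertex i appears in no bag, so the decomposition is invalid.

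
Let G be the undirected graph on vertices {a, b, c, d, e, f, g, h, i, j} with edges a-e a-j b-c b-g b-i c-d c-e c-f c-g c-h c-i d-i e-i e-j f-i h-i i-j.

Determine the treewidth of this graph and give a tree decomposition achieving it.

Treewidth 2.
One optimal decomposition is:
Bags: B1 = {c, f, i}  B2 = {c, d, i}  B3 = {c, e, i}  B4 = {c, h, i}  B5 = {b, c, i}  B6 = {b, c, g}  B7 = {e, i, j}  B8 = {a, e, j}
Tree: B1–B2, B1–B3, B2–B4, B2–B5, B5–B6, B3–B7, B7–B8

The largest bag has 3 vertices, giving width 2; this decomposition certifies tw(G) ≤ 2. On the other hand G contains the 3-clique {b, c, g}. A clique must lie in a single bag of any decomposition, so no decomposition can have width below 2. The upper and lower bounds meet at 2, so that is the treewidth.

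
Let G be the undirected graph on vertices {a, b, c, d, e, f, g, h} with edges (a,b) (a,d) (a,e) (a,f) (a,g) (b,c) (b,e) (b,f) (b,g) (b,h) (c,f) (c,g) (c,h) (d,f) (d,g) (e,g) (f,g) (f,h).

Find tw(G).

A width-3 tree decomposition is:
Bags: B1 = {b, c, f, g}  B2 = {a, b, f, g}  B3 = {a, b, e, g}  B4 = {b, c, f, h}  B5 = {a, d, f, g}
Tree: B1–B2, B2–B3, B1–B4, B2–B5
Each bag holds 4 vertices, so the decomposition has width 3, which upper-bounds the treewidth. Conversely, {a, b, e, g} is a clique of size 4, and the vertices of any clique must share a bag in every tree decomposition; so some bag has ≥ 4 vertices and tw(G) ≥ 3. The upper and lower bounds meet at 3, so that is the treewidth.

3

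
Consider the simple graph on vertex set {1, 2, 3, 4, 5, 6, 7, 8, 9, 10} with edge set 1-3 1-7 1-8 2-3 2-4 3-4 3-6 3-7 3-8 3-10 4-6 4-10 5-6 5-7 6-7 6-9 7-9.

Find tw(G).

2

A width-2 tree decomposition is:
Bags: B1 = {3, 4, 6}  B2 = {3, 6, 7}  B3 = {5, 6, 7}  B4 = {1, 3, 7}  B5 = {3, 4, 10}  B6 = {2, 3, 4}  B7 = {1, 3, 8}  B8 = {6, 7, 9}
Tree: B1–B2, B2–B3, B2–B4, B1–B5, B5–B6, B4–B7, B2–B8
The largest bag has 3 vertices, giving width 2; this decomposition certifies tw(G) ≤ 2. Conversely, {6, 7, 9} is a clique of size 3, and the vertices of any clique must share a bag in every tree decomposition; so some bag has ≥ 3 vertices and tw(G) ≥ 2. Therefore the treewidth is 2.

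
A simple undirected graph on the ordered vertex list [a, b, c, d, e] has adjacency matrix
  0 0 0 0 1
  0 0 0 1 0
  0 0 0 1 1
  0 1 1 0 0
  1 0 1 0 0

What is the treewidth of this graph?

1

A width-1 tree decomposition is:
Bags: B1 = {a, e}  B2 = {c, e}  B3 = {c, d}  B4 = {b, d}
Tree: B1–B2, B2–B3, B3–B4
The largest bag has 2 vertices, giving width 1; this decomposition certifies tw(G) ≤ 1. G has an edge, so its treewidth is at least 1. Combining the bounds, tw(G) = 1.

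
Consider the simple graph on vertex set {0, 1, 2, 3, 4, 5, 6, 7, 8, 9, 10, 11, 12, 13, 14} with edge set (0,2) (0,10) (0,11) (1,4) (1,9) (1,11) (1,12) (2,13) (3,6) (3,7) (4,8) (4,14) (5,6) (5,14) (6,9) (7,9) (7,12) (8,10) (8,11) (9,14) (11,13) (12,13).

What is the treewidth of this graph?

3

A width-3 tree decomposition is:
Bags: B1 = {0, 2, 8, 10}  B2 = {0, 2, 8, 11}  B3 = {2, 8, 11, 13}  B4 = {4, 8, 11, 13}  B5 = {1, 4, 11, 13}  B6 = {1, 4, 12, 13}  B7 = {1, 4, 12, 14}  B8 = {1, 9, 12, 14}  B9 = {7, 9, 12, 14}  B10 = {5, 7, 9, 14}  B11 = {5, 6, 7, 9}  B12 = {3, 5, 6, 7}
Tree: B1–B2, B2–B3, B3–B4, B4–B5, B5–B6, B6–B7, B7–B8, B8–B9, B9–B10, B10–B11, B11–B12
Each bag holds 4 vertices, so the decomposition has width 3, which upper-bounds the treewidth. For the lower bound: the 4 vertex sets {0,2,10}, {8}, {11}, {1,4,12,13} are disjoint, each induces a connected subgraph, and every pair is joined by at least one edge of G. Contracting each set to a single vertex therefore yields K_{4} as a minor, and since treewidth is minor-monotone, tw(G) ≥ tw(K_{4}) = 3. Therefore the treewidth is 3.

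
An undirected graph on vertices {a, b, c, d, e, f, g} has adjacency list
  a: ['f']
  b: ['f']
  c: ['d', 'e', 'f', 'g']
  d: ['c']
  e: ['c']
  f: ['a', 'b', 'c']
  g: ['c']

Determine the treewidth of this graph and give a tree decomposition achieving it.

Treewidth 1.
One such decomposition:
Bags: B1 = {c, f}  B2 = {c, e}  B3 = {a, f}  B4 = {b, f}  B5 = {c, d}  B6 = {c, g}
Tree: B1–B2, B1–B3, B1–B4, B1–B5, B5–B6

Every bag has size at most 2, so the width is 2 − 1 = 1 and tw(G) ≤ 1. Any graph with an edge has treewidth ≥ 1, and G has the edge f–c. Combining the bounds, tw(G) = 1.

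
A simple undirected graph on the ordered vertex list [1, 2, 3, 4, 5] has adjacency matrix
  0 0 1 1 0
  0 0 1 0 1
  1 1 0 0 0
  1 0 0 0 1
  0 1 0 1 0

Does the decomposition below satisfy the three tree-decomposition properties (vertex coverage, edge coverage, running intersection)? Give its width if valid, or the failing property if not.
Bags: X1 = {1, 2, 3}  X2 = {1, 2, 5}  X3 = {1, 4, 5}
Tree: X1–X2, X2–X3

Yes; width 2.

Vertex coverage: the bags together contain {1, 2, 3, 4, 5}, the full vertex set. Edge coverage: each edge of G has both endpoints in at least one bag. Running intersection: for every vertex, the bags containing it form a connected subtree. All three properties hold, so this is a valid tree decomposition of width max|bag| − 1 = 2, and hence tw(G) ≤ 2.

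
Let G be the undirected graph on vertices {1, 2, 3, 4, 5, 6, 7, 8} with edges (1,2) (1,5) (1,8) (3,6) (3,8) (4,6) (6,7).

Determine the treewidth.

A width-1 tree decomposition is:
Bags: B1 = {3, 6}  B2 = {3, 8}  B3 = {1, 8}  B4 = {6, 7}  B5 = {1, 2}  B6 = {4, 6}  B7 = {1, 5}
Tree: B1–B2, B2–B3, B1–B4, B3–B5, B4–B6, B3–B7
The largest bag has 2 vertices, giving width 1; this decomposition certifies tw(G) ≤ 1. G has an edge, so its treewidth is at least 1. The upper and lower bounds meet at 1, so that is the treewidth.

1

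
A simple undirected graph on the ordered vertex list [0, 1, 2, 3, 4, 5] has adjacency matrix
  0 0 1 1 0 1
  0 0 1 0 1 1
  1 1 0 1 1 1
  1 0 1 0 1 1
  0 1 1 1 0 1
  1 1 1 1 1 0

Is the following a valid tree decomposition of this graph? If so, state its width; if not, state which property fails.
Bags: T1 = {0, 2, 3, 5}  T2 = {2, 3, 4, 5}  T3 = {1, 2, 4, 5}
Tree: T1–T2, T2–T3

Yes; width 3.

Vertex coverage: the bags together contain {0, 1, 2, 3, 4, 5}, the full vertex set. Edge coverage: each edge of G has both endpoints in at least one bag. Running intersection: for every vertex, the bags containing it form a connected subtree. All three properties hold, so this is a valid tree decomposition of width max|bag| − 1 = 3, and hence tw(G) ≤ 3.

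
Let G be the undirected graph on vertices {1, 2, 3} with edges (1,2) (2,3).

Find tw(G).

A width-1 tree decomposition is:
Bags: B1 = {1, 2}  B2 = {2, 3}
Tree: B1–B2
Each bag holds 2 vertices, so the decomposition has width 1, which upper-bounds the treewidth. Any graph with an edge has treewidth ≥ 1, and G has the edge 1–2. Therefore the treewidth is 1.

1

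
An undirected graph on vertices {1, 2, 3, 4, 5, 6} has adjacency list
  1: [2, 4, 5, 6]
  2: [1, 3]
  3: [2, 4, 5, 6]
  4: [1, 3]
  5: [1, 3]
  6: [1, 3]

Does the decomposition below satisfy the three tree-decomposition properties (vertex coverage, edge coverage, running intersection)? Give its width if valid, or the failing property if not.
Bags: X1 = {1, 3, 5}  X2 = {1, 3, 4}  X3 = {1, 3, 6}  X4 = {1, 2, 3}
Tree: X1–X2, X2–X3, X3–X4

Every vertex of G appears in some bag (union = {1, 2, 3, 4, 5, 6}); every edge is covered by a bag; and for each vertex v the set of bags containing v is connected in the bag tree. The decomposition is therefore valid. The largest bag has 3 vertices, so the width is 2.

Yes; width 2.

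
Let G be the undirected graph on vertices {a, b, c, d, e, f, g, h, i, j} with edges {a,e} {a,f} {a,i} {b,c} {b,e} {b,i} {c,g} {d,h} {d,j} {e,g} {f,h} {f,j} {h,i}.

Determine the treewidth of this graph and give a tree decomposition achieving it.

Treewidth 2.
One such decomposition:
Bags: B1 = {d, h, j}  B2 = {f, h, j}  B3 = {f, h, i}  B4 = {a, f, i}  B5 = {a, b, i}  B6 = {a, b, e}  B7 = {b, c, e}  B8 = {c, e, g}
Tree: B1–B2, B2–B3, B3–B4, B4–B5, B5–B6, B6–B7, B7–B8

Every bag has size at most 3, so the width is 3 − 1 = 2 and tw(G) ≤ 2. For the lower bound, G contains the cycle d–j–f–h–d, so G is not a forest; only forests have treewidth ≤ 1, hence tw(G) ≥ 2. Therefore the treewidth is 2.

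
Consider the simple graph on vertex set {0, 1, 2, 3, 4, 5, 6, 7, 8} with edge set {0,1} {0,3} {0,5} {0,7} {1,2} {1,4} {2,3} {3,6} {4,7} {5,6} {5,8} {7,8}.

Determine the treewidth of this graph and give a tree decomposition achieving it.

Each bag holds 4 vertices, so the decomposition has width 3, which upper-bounds the treewidth. For the lower bound: the 4 vertex sets {5,6,8}, {7}, {0}, {1,2,3,4} are disjoint, each induces a connected subgraph, and every pair is joined by at least one edge of G. Contracting each set to a single vertex therefore yields K_{4} as a minor, and since treewidth is minor-monotone, tw(G) ≥ tw(K_{4}) = 3. Therefore the treewidth is 3.

Treewidth 3.
Bags: B1 = {5, 6, 7, 8}  B2 = {0, 5, 6, 7}  B3 = {0, 3, 6, 7}  B4 = {0, 3, 4, 7}  B5 = {0, 1, 3, 4}  B6 = {1, 2, 3, 4}
Tree: B1–B2, B2–B3, B3–B4, B4–B5, B5–B6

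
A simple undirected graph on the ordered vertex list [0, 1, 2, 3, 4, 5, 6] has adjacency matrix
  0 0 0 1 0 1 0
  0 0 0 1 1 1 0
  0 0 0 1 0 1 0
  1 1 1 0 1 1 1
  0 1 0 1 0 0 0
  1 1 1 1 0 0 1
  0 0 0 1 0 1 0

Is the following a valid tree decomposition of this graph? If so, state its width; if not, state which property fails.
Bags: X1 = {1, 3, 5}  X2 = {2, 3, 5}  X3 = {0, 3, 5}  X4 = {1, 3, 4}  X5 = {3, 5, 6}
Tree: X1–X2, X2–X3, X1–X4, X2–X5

Yes; width 2.

Every vertex of G appears in some bag (union = {0, 1, 2, 3, 4, 5, 6}); every edge is covered by a bag; and for each vertex v the set of bags containing v is connected in the bag tree. The decomposition is therefore valid. The largest bag has 3 vertices, so the width is 2.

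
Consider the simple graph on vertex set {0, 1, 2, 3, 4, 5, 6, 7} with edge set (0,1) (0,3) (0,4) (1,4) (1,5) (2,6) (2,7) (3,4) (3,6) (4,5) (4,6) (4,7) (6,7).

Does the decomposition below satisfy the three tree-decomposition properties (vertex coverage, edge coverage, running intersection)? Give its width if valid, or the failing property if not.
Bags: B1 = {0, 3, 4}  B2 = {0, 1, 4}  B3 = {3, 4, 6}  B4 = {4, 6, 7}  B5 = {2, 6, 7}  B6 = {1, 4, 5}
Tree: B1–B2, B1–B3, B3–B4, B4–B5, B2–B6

Checking the three conditions: (i) the bags cover all of {0, 1, 2, 3, 4, 5, 6, 7}; (ii) for each edge, some bag contains both endpoints; (iii) the bags containing any fixed vertex form a subtree. All hold, so the decomposition is valid with width 3 − 1 = 2.

Yes; width 2.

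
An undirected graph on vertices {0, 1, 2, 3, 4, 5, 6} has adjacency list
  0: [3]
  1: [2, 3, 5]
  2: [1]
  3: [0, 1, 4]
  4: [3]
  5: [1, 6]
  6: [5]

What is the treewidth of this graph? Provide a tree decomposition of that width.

Treewidth 1.
One optimal decomposition is:
Bags: B1 = {5, 6}  B2 = {1, 5}  B3 = {1, 3}  B4 = {0, 3}  B5 = {1, 2}  B6 = {3, 4}
Tree: B1–B2, B2–B3, B3–B4, B3–B5, B4–B6

Each bag holds 2 vertices, so the decomposition has width 1, which upper-bounds the treewidth. Since G has at least one edge (e.g. 5–6), it is not an edgeless graph, so tw(G) ≥ 1. Hence tw(G) = 1 exactly.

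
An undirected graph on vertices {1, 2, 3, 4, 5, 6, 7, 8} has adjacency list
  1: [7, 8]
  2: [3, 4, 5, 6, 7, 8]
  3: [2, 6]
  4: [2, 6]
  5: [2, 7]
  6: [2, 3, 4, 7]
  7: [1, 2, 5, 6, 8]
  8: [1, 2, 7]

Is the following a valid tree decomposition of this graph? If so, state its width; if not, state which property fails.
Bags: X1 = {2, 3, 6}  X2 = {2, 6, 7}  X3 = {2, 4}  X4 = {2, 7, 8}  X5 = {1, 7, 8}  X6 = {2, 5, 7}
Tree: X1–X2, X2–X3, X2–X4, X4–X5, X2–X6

A tree decomposition must satisfy three properties: every vertex lies in some bag; for every edge, both endpoints lie together in some bag; and for every vertex, the bags containing it form a connected subtree. Here edge (6,4) lies in no bag, so the decomposition is invalid.

No — edge (6,4) lies in no bag.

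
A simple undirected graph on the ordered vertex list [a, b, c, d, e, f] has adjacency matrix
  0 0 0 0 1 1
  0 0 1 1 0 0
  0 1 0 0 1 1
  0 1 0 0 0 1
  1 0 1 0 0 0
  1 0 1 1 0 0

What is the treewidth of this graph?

2

A width-2 tree decomposition is:
Bags: B1 = {b, c, d}  B2 = {c, d, f}  B3 = {c, e, f}  B4 = {a, e, f}
Tree: B1–B2, B2–B3, B3–B4
Every bag has size at most 3, so the width is 3 − 1 = 2 and tw(G) ≤ 2. Since b–d–f–c–b is a cycle in G, G is not acyclic. Forests are exactly the graphs of treewidth ≤ 1, so tw(G) ≥ 2. The upper and lower bounds meet at 2, so that is the treewidth.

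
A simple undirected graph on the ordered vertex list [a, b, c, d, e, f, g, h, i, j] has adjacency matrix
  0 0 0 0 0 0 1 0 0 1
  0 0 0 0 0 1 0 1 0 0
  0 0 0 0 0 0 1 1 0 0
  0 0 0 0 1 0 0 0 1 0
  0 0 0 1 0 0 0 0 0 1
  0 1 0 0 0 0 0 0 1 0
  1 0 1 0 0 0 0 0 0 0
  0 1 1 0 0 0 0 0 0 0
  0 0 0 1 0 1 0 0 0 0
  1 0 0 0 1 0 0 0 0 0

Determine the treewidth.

A width-2 tree decomposition is:
Bags: B1 = {a, e, j}  B2 = {a, d, e}  B3 = {a, d, i}  B4 = {a, f, i}  B5 = {a, b, f}  B6 = {a, b, h}  B7 = {a, c, h}  B8 = {a, c, g}
Tree: B1–B2, B2–B3, B3–B4, B4–B5, B5–B6, B6–B7, B7–B8
Every bag has size at most 3, so the width is 3 − 1 = 2 and tw(G) ≤ 2. Since a–j–e–d–i–f–b–h–c–g–a is a cycle in G, G is not acyclic. Forests are exactly the graphs of treewidth ≤ 1, so tw(G) ≥ 2. Hence tw(G) = 2 exactly.

2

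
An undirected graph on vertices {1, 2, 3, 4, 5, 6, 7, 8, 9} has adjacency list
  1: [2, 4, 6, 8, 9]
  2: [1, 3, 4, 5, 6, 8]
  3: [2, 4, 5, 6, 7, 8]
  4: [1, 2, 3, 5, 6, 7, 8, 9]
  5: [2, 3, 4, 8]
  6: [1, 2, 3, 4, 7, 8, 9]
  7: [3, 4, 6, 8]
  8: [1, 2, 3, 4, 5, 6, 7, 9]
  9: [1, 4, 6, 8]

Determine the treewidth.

4

A width-4 tree decomposition is:
Bags: B1 = {2, 3, 4, 6, 8}  B2 = {3, 4, 6, 7, 8}  B3 = {1, 2, 4, 6, 8}  B4 = {2, 3, 4, 5, 8}  B5 = {1, 4, 6, 8, 9}
Tree: B1–B2, B1–B3, B1–B4, B3–B5
Every bag has size at most 5, so the width is 5 − 1 = 4 and tw(G) ≤ 4. For the lower bound, the 5 vertices {2, 3, 4, 5, 8} are pairwise adjacent, and any tree decomposition puts a clique entirely inside one bag — forcing width ≥ 4. The upper and lower bounds meet at 4, so that is the treewidth.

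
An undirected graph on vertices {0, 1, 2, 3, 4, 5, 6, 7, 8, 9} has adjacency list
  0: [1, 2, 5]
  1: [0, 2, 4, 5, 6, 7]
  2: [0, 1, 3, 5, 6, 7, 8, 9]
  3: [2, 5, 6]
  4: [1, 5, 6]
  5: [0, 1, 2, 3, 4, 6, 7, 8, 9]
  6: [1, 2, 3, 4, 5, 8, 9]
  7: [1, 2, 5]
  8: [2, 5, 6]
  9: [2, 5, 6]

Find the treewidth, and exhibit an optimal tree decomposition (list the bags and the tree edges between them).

Every bag has size at most 4, so the width is 4 − 1 = 3 and tw(G) ≤ 3. On the other hand G contains the 4-clique {0, 1, 2, 5}. A clique must lie in a single bag of any decomposition, so no decomposition can have width below 3. Hence tw(G) = 3 exactly.

Treewidth 3.
Bags: B1 = {1, 2, 5, 6}  B2 = {1, 2, 5, 7}  B3 = {2, 5, 6, 9}  B4 = {2, 3, 5, 6}  B5 = {1, 4, 5, 6}  B6 = {2, 5, 6, 8}  B7 = {0, 1, 2, 5}
Tree: B1–B2, B1–B3, B3–B4, B1–B5, B4–B6, B1–B7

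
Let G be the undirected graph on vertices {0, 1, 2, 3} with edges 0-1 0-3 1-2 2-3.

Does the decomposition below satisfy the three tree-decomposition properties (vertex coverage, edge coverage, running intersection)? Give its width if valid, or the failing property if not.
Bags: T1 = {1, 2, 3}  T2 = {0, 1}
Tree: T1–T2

No — edge (3,0) lies in no bag.

A tree decomposition must satisfy three properties: every vertex lies in some bag; for every edge, both endpoints lie together in some bag; and for every vertex, the bags containing it form a connected subtree. Here edge (3,0) lies in no bag, so the decomposition is invalid.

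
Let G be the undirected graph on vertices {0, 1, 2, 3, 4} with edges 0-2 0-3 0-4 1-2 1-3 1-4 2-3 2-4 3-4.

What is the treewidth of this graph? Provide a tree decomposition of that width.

Treewidth 3.
Bags: B1 = {1, 2, 3, 4}  B2 = {0, 2, 3, 4}
Tree: B1–B2

Each bag holds 4 vertices, so the decomposition has width 3, which upper-bounds the treewidth. On the other hand G contains the 4-clique {0, 2, 3, 4}. A clique must lie in a single bag of any decomposition, so no decomposition can have width below 3. The upper and lower bounds meet at 3, so that is the treewidth.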